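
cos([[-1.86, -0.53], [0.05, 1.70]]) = [[-0.28, -0.02], [0.0, -0.12]]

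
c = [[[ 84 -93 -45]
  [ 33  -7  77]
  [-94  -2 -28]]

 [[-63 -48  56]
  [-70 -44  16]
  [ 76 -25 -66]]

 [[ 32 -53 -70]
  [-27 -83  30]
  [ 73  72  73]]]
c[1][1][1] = -44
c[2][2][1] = 72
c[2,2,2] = 73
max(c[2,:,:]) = 73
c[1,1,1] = -44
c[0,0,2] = -45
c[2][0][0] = 32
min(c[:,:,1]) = -93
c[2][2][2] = 73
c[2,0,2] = -70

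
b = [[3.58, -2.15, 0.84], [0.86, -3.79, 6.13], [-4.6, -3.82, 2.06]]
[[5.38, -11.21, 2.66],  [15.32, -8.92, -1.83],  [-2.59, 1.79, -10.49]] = b @ [[1.25, -1.98, 1.40], [0.64, 1.92, 1.19], [2.72, 0.01, 0.24]]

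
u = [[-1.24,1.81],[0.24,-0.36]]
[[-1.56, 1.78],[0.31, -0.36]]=u@[[-0.16, 0.17], [-0.97, 1.10]]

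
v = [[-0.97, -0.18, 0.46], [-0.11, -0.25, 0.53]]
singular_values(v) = [1.16, 0.44]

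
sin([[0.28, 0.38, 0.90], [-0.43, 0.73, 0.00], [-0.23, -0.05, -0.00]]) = [[0.33, 0.36, 0.94], [-0.4, 0.71, 0.07], [-0.24, -0.03, 0.01]]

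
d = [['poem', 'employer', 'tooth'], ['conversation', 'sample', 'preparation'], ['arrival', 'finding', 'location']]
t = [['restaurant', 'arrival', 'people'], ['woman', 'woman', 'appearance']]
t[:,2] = ['people', 'appearance']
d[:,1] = ['employer', 'sample', 'finding']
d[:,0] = ['poem', 'conversation', 'arrival']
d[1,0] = 'conversation'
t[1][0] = 'woman'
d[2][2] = 'location'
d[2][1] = 'finding'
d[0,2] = 'tooth'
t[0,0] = 'restaurant'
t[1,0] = 'woman'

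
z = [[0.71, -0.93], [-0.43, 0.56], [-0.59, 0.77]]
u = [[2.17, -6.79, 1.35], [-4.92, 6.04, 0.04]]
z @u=[[6.12, -10.44, 0.92], [-3.69, 6.3, -0.56], [-5.07, 8.66, -0.77]]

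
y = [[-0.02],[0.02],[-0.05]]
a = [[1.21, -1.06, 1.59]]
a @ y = [[-0.12]]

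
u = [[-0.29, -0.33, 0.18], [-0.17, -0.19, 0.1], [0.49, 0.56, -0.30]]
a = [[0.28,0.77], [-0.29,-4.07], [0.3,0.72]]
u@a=[[0.07, 1.25], [0.04, 0.71], [-0.12, -2.12]]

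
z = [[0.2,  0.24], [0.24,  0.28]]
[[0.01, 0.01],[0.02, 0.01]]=z@ [[-0.01, -0.01], [0.07, 0.03]]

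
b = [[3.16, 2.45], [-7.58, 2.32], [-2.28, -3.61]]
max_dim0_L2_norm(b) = 8.52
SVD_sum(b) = [[3.07, -0.1], [-7.65, 0.26], [-2.16, 0.07]] + [[0.09,2.55], [0.07,2.06], [-0.12,-3.68]]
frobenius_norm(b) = 9.85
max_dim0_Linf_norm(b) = 7.58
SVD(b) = [[-0.36, -0.52], [0.9, -0.42], [0.25, 0.75]] @ diag([8.526093996737004, 4.935901250917124]) @ [[-1.0, 0.03], [-0.03, -1.00]]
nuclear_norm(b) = 13.46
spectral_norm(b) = 8.53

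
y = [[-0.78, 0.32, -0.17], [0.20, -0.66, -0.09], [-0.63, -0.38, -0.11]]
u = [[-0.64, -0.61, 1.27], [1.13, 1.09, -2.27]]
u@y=[[-0.42, -0.28, 0.02], [0.77, 0.50, -0.04]]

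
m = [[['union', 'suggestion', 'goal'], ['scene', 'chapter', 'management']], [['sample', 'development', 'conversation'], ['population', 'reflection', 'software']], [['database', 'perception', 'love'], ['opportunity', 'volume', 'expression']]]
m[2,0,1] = 'perception'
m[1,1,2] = 'software'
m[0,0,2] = 'goal'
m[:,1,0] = ['scene', 'population', 'opportunity']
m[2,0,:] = ['database', 'perception', 'love']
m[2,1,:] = ['opportunity', 'volume', 'expression']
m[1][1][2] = 'software'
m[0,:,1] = ['suggestion', 'chapter']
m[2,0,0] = 'database'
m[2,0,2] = 'love'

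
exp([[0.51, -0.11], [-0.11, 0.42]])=[[1.68, -0.18], [-0.18, 1.53]]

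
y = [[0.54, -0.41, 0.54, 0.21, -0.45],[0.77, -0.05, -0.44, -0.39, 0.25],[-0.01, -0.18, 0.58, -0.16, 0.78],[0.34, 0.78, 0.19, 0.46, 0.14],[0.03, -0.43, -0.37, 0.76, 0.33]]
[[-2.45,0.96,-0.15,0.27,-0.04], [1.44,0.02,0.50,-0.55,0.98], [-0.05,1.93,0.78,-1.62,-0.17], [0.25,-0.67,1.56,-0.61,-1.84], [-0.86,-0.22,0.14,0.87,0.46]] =y@[[-0.15, 0.27, 0.84, -0.44, 0.11], [1.51, -1.18, 1.06, -0.64, -1.64], [-1.64, 1.59, 0.39, -0.99, -1.07], [-1.58, -0.59, 0.48, 0.89, -0.86], [1.18, 0.9, 1.07, -1.31, 0.03]]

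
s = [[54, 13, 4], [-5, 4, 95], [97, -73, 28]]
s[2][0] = 97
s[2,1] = -73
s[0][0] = 54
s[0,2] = 4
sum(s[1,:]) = 94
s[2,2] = 28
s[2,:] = [97, -73, 28]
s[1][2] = 95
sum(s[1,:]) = 94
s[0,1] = 13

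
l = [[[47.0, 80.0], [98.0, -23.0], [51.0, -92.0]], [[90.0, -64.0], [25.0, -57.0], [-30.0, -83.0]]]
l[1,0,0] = 90.0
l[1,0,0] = 90.0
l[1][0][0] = 90.0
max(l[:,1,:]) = 98.0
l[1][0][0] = 90.0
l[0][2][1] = -92.0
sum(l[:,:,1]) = -239.0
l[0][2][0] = 51.0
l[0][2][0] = 51.0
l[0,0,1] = 80.0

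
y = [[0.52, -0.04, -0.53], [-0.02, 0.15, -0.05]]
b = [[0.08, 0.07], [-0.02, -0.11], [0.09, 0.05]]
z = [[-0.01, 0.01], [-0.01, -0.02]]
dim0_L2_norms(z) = [0.01, 0.02]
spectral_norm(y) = 0.74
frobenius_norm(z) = 0.03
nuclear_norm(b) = 0.24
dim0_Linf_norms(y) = [0.52, 0.15, 0.53]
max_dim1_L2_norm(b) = 0.11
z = y @ b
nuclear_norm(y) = 0.90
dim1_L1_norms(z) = [0.02, 0.03]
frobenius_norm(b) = 0.19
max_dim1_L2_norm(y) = 0.74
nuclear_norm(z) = 0.04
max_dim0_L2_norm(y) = 0.53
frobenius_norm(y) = 0.76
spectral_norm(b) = 0.17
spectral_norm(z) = 0.02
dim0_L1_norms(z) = [0.02, 0.03]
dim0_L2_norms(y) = [0.52, 0.16, 0.53]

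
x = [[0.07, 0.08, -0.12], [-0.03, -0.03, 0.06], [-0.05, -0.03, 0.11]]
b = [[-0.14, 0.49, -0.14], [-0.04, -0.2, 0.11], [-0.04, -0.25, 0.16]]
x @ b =[[-0.01,0.05,-0.02], [0.00,-0.02,0.01], [0.0,-0.05,0.02]]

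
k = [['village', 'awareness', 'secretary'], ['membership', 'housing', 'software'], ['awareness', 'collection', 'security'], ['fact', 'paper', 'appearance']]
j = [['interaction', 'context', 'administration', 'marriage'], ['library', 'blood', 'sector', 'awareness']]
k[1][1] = 'housing'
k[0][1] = 'awareness'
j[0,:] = ['interaction', 'context', 'administration', 'marriage']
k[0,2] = 'secretary'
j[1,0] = 'library'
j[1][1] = 'blood'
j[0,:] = ['interaction', 'context', 'administration', 'marriage']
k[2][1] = 'collection'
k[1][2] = 'software'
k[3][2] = 'appearance'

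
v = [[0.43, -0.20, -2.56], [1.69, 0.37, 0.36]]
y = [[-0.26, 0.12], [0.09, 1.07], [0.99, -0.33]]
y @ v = [[0.09, 0.1, 0.71], [1.85, 0.38, 0.15], [-0.13, -0.32, -2.65]]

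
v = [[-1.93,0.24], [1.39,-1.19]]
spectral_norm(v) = 2.56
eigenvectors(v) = [[-0.6,-0.22], [0.8,-0.98]]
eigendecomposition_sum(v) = [[-1.73, 0.39], [2.28, -0.52]] + [[-0.2, -0.15], [-0.89, -0.67]]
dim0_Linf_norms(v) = [1.93, 1.19]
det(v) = 1.96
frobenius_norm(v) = 2.67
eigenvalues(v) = [-2.25, -0.87]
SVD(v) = [[-0.73, 0.68], [0.68, 0.73]] @ diag([2.5576517260762137, 0.7675399977195732]) @ [[0.92, -0.39], [-0.39, -0.92]]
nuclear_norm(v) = 3.33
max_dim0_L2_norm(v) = 2.38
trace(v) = -3.12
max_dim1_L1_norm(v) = 2.58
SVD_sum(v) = [[-1.73, 0.72], [1.61, -0.67]] + [[-0.2,-0.48], [-0.22,-0.52]]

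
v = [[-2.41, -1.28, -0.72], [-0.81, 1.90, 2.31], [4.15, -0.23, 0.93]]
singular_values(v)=[4.96, 3.23, 0.83]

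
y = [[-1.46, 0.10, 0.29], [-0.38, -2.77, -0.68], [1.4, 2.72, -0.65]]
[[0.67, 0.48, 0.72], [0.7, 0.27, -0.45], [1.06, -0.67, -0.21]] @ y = [[-0.15, 0.70, -0.6], [-1.75, -1.90, 0.31], [-1.59, 1.39, 0.90]]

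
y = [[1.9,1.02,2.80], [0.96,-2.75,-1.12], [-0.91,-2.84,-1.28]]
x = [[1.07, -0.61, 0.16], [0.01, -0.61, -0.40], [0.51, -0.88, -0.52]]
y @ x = [[3.47, -4.25, -1.56], [0.43, 2.08, 1.84], [-1.65, 3.41, 1.66]]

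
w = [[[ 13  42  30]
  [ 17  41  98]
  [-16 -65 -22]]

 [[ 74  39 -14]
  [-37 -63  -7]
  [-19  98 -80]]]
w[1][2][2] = -80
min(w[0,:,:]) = -65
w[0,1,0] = 17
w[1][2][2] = -80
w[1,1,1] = -63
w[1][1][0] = -37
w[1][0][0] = 74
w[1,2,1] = 98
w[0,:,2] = [30, 98, -22]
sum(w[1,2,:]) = -1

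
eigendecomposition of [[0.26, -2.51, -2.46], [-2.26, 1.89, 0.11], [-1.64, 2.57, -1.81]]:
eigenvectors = [[-0.65,0.8,-0.84], [0.62,0.41,-0.54], [0.44,0.44,-0.08]]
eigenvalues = [4.32, -2.39, -1.59]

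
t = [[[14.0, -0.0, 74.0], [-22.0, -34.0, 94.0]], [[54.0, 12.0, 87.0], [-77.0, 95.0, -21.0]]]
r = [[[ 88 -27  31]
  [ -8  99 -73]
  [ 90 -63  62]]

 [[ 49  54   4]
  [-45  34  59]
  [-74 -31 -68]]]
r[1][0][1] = 54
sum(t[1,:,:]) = 150.0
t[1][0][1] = 12.0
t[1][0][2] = 87.0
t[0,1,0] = -22.0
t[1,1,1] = 95.0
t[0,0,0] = 14.0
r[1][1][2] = 59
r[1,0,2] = 4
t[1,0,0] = 54.0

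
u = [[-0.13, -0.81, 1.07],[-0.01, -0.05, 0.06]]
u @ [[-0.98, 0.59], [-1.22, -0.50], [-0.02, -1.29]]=[[1.09, -1.05], [0.07, -0.06]]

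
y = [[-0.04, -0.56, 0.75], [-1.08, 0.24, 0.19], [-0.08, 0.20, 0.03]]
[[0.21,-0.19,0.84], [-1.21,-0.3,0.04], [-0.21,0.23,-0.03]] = y@[[0.95, 0.71, 0.07], [-0.66, 1.34, -0.26], [-0.16, 0.78, 0.93]]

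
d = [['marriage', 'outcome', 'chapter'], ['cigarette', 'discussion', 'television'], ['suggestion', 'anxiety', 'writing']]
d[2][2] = 'writing'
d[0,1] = 'outcome'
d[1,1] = 'discussion'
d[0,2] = 'chapter'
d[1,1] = 'discussion'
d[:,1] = ['outcome', 'discussion', 'anxiety']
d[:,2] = ['chapter', 'television', 'writing']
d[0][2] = 'chapter'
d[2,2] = 'writing'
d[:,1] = ['outcome', 'discussion', 'anxiety']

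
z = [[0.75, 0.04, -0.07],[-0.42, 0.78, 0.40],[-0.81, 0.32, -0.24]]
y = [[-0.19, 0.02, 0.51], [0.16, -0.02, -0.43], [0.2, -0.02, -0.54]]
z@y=[[-0.15, 0.02, 0.4],[0.28, -0.03, -0.77],[0.16, -0.02, -0.42]]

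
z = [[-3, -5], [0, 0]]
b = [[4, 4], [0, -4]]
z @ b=[[-12, 8], [0, 0]]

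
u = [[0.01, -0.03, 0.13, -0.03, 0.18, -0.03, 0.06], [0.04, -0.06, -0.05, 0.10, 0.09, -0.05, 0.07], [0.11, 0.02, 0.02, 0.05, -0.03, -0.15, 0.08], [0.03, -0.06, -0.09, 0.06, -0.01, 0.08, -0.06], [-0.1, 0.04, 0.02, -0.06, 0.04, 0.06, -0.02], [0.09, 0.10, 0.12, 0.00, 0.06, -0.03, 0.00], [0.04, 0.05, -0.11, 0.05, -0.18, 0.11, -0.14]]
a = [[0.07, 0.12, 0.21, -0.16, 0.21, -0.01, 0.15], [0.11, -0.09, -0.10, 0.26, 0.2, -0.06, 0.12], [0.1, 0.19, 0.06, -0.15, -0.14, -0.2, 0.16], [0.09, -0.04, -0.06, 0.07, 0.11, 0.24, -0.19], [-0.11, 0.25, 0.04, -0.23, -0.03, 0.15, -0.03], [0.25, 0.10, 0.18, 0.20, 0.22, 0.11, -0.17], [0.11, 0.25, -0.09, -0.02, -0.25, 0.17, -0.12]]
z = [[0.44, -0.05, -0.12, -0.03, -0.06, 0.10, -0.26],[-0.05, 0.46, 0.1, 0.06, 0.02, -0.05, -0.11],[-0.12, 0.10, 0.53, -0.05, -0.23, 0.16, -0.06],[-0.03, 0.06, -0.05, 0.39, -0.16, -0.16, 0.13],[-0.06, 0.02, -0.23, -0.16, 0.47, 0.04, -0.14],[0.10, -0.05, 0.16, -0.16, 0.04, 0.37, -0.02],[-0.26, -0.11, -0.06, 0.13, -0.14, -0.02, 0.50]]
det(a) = -0.00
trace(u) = -0.10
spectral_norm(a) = 0.66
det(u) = 0.00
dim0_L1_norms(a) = [0.84, 1.04, 0.74, 1.09, 1.16, 0.94, 0.94]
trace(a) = 0.07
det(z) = -0.00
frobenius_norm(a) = 1.08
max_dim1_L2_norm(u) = 0.29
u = z @ a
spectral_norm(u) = 0.40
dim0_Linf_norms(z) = [0.44, 0.46, 0.53, 0.39, 0.47, 0.37, 0.5]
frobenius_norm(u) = 0.55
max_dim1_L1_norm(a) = 1.23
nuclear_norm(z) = 3.17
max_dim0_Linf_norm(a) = 0.26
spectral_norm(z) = 0.86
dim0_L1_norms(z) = [1.06, 0.85, 1.25, 0.98, 1.12, 0.9, 1.22]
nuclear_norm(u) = 1.10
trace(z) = 3.16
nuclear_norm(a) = 2.41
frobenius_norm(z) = 1.43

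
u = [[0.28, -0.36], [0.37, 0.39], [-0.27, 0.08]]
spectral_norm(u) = 0.56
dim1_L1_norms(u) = [0.64, 0.76, 0.35]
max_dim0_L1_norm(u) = 0.92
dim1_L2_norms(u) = [0.46, 0.54, 0.28]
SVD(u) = [[0.10, 0.88], [-0.97, -0.03], [0.24, -0.48]] @ diag([0.556821387051136, 0.5159941307054265]) @ [[-0.71, -0.71], [0.71, -0.71]]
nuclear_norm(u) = 1.07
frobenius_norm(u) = 0.76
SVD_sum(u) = [[-0.04,-0.04],[0.38,0.38],[-0.1,-0.1]] + [[0.32, -0.32], [-0.01, 0.01], [-0.17, 0.18]]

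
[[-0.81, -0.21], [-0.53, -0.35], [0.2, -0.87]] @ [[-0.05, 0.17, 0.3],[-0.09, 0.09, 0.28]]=[[0.06, -0.16, -0.3], [0.06, -0.12, -0.26], [0.07, -0.04, -0.18]]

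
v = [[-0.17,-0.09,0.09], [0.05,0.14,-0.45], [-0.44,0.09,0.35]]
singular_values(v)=[0.69, 0.32, 0.12]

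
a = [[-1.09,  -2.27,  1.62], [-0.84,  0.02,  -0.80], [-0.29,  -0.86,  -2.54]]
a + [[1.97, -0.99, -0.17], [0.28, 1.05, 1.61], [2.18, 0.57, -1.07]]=[[0.88,  -3.26,  1.45], [-0.56,  1.07,  0.81], [1.89,  -0.29,  -3.61]]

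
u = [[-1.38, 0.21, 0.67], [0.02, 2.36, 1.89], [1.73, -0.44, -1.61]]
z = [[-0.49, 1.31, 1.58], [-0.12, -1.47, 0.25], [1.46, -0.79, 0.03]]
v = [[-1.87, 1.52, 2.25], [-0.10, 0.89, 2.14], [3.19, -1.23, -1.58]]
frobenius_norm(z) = 3.07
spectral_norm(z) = 2.51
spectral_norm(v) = 5.18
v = u + z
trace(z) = -1.93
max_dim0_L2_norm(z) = 2.12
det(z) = 3.95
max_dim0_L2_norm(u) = 2.57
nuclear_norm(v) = 7.24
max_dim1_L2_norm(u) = 3.02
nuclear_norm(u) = 5.94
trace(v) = -2.56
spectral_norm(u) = 3.60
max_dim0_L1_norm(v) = 5.97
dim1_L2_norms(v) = [3.3, 2.32, 3.77]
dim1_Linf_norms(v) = [2.25, 2.14, 3.19]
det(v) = 1.73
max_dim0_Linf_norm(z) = 1.58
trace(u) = -0.63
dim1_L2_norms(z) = [2.11, 1.5, 1.66]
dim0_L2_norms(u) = [2.21, 2.41, 2.57]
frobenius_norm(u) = 4.16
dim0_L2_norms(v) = [3.7, 2.15, 3.48]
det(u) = 2.05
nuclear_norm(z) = 5.02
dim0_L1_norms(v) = [5.16, 3.64, 5.97]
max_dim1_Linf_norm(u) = 2.36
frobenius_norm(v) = 5.52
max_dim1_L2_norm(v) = 3.77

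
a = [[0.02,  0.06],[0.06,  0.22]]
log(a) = [[-5.39, 1.09], [1.09, -1.74]]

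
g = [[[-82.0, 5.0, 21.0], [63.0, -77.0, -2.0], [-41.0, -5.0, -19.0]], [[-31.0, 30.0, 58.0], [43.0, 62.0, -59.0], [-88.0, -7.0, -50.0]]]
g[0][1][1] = -77.0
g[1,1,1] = 62.0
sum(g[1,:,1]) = 85.0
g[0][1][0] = 63.0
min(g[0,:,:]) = -82.0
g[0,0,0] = -82.0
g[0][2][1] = -5.0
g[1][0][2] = 58.0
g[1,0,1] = 30.0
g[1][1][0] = 43.0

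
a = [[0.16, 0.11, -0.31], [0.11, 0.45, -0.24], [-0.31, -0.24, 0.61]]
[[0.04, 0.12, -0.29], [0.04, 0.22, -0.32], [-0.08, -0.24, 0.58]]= a@[[0.15,0.02,-0.05], [0.02,0.35,-0.25], [-0.05,-0.25,0.83]]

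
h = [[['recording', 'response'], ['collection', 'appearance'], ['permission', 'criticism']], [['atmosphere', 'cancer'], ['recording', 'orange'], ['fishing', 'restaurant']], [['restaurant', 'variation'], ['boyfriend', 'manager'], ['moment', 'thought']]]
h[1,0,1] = 'cancer'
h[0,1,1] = 'appearance'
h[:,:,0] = [['recording', 'collection', 'permission'], ['atmosphere', 'recording', 'fishing'], ['restaurant', 'boyfriend', 'moment']]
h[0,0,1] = 'response'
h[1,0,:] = ['atmosphere', 'cancer']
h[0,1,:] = ['collection', 'appearance']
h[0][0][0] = 'recording'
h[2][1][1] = 'manager'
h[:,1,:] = [['collection', 'appearance'], ['recording', 'orange'], ['boyfriend', 'manager']]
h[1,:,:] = [['atmosphere', 'cancer'], ['recording', 'orange'], ['fishing', 'restaurant']]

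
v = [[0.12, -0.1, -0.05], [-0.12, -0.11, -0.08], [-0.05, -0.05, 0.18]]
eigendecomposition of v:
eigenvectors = [[0.35, 0.74, -0.44], [0.92, -0.48, -0.06], [0.18, 0.47, 0.89]]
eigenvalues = [-0.17, 0.15, 0.21]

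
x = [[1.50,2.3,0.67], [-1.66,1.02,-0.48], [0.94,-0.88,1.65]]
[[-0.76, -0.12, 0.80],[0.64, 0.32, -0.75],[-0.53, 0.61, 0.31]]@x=[[-0.19, -2.57, 0.87], [-0.28, 2.46, -0.96], [-1.52, -0.87, -0.14]]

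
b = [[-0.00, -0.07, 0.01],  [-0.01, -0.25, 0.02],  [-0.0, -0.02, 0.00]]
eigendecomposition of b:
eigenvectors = [[0.26, -0.99, -0.64], [0.96, 0.03, 0.09], [0.08, -0.15, 0.76]]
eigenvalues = [-0.25, 0.0, -0.0]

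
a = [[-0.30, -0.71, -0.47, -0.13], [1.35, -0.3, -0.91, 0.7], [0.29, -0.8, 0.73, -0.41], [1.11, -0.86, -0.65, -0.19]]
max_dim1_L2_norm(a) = 1.8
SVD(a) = [[0.12, -0.28, -0.88, 0.37], [0.75, 0.38, 0.19, 0.5], [0.05, -0.81, 0.43, 0.39], [0.65, -0.33, -0.09, -0.68]] @ diag([2.2690200241427294, 1.375479791955853, 0.8769512326618459, 0.3293326699452619]) @ [[0.75, -0.4, -0.5, 0.16], [-0.0, 0.74, -0.43, 0.51], [0.62, 0.34, 0.70, 0.1], [-0.22, -0.42, 0.28, 0.84]]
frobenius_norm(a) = 2.81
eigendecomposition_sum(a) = [[(-0.11+0.51j), -0.32-0.23j, -0.21-0.13j, (-0.11+0.12j)], [(0.64-0.02j), (-0.19+0.45j), (-0.1+0.29j), (0.18+0.1j)], [(0.25+0.33j), -0.31+0.07j, -0.19+0.06j, 0.02+0.13j], [0.42+0.57j, (-0.53+0.11j), (-0.33+0.1j), (0.02+0.23j)]] + [[(-0.11-0.51j), (-0.32+0.23j), -0.21+0.13j, -0.11-0.12j], [(0.64+0.02j), -0.19-0.45j, -0.10-0.29j, (0.18-0.1j)], [(0.25-0.33j), -0.31-0.07j, (-0.19-0.06j), 0.02-0.13j], [0.42-0.57j, (-0.53-0.11j), -0.33-0.10j, 0.02-0.23j]] + [[-0j,0.00+0.00j,(-0.01-0j),-0j],[(0.17-0j),(0.14+0j),-0.68-0.00j,(0.24-0j)],[(-0.27+0j),(-0.22-0j),(1.09+0j),(-0.39+0j)],[(0.02-0j),0.02+0.00j,-0.09-0.00j,0.03-0.00j]] + [[(-0.09+0j), -0.06-0.00j, (-0.03-0j), 0.10-0.00j], [-0.09+0.00j, (-0.07-0j), (-0.03-0j), (0.1-0j)], [0.05-0.00j, (0.04+0j), 0.02+0.00j, (-0.05+0j)], [0.24-0.00j, (0.18+0j), 0.09+0.00j, (-0.27+0j)]]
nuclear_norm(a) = 4.85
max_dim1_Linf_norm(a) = 1.35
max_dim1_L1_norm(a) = 3.26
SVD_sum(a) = [[0.20,  -0.11,  -0.13,  0.04], [1.28,  -0.68,  -0.84,  0.27], [0.08,  -0.04,  -0.05,  0.02], [1.11,  -0.59,  -0.73,  0.24]] + [[0.0, -0.29, 0.17, -0.2],[-0.00, 0.39, -0.23, 0.27],[0.0, -0.83, 0.48, -0.57],[0.00, -0.34, 0.20, -0.23]] + [[-0.48, -0.26, -0.54, -0.08], [0.1, 0.06, 0.12, 0.02], [0.23, 0.13, 0.27, 0.04], [-0.05, -0.03, -0.06, -0.01]] + [[-0.03, -0.05, 0.03, 0.1],[-0.04, -0.07, 0.05, 0.14],[-0.03, -0.05, 0.04, 0.11],[0.05, 0.09, -0.06, -0.19]]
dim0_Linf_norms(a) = [1.35, 0.86, 0.91, 0.7]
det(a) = -0.90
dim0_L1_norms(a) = [3.05, 2.67, 2.76, 1.43]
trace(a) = -0.06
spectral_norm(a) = 2.27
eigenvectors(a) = [[0.30+0.34j, (0.3-0.34j), -0.01+0.00j, (-0.31+0j)], [0.31-0.45j, (0.31+0.45j), -0.53+0.00j, -0.32+0.00j], [(0.36-0.01j), 0.36+0.01j, 0.85+0.00j, 0.17+0.00j], [0.61+0.00j, 0.61-0.00j, -0.07+0.00j, (0.88+0j)]]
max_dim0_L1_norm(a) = 3.05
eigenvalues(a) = [(-0.46+1.25j), (-0.46-1.25j), (1.26+0j), (-0.4+0j)]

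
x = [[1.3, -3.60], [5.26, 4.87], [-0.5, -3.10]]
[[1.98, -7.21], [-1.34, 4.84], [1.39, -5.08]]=x@ [[0.19,-0.7], [-0.48,1.75]]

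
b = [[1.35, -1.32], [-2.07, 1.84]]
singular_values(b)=[3.35, 0.07]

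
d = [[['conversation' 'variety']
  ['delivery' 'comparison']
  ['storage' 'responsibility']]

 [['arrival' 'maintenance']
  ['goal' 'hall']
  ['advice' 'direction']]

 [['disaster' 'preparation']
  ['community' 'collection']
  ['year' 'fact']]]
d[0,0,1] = 'variety'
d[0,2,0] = 'storage'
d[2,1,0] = 'community'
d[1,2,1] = 'direction'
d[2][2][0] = 'year'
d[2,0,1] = 'preparation'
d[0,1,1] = 'comparison'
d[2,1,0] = 'community'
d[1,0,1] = 'maintenance'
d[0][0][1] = 'variety'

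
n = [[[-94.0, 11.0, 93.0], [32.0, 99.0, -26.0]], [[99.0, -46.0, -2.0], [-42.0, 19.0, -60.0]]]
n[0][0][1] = 11.0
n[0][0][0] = -94.0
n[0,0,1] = 11.0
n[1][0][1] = -46.0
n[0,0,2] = 93.0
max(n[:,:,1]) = 99.0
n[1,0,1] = -46.0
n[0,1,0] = 32.0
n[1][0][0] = 99.0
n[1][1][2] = -60.0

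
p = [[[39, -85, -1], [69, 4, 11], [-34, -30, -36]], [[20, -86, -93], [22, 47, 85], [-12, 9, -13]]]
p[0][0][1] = -85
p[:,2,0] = [-34, -12]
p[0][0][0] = 39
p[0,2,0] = -34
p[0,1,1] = 4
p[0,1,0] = 69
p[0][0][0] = 39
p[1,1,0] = 22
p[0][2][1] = -30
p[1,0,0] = 20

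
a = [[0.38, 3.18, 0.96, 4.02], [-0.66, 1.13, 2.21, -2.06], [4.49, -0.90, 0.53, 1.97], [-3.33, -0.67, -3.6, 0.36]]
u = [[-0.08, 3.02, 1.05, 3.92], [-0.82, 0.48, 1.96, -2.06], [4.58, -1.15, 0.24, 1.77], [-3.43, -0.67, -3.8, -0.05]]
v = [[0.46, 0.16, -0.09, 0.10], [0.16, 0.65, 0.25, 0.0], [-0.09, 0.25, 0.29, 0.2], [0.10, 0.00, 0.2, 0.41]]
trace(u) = 0.59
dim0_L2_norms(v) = [0.51, 0.71, 0.44, 0.47]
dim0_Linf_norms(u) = [4.58, 3.02, 3.8, 3.92]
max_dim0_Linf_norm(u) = 4.58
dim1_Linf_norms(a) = [4.02, 2.21, 4.49, 3.6]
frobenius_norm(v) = 1.09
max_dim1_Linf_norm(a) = 4.49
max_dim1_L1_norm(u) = 8.07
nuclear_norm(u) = 15.85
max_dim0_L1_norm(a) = 8.86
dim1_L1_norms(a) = [8.54, 6.06, 7.89, 7.96]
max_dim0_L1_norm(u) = 8.91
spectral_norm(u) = 6.68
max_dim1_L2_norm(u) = 5.16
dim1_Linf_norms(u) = [3.92, 2.06, 4.58, 3.8]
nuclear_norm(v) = 1.82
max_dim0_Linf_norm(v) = 0.65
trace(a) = 2.40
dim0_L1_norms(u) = [8.91, 5.32, 7.05, 7.8]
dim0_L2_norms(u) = [5.78, 3.33, 4.41, 4.77]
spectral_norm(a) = 6.71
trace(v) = 1.81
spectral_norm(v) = 0.84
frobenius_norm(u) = 9.31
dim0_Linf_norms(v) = [0.46, 0.65, 0.29, 0.41]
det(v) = -0.00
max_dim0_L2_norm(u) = 5.78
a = v + u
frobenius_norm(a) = 9.38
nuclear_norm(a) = 16.10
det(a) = -22.24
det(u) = -2.86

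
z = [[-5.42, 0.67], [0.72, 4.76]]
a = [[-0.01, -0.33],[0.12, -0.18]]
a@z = [[-0.18, -1.58], [-0.78, -0.78]]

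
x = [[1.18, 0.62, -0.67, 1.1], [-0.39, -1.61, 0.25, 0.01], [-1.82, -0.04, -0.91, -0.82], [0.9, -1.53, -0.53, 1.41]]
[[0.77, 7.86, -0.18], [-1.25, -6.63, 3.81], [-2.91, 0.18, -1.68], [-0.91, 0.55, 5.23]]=x @ [[1.28,2.45,-0.22], [0.62,2.73,-2.18], [0.99,-5.10,0.78], [-0.42,-0.13,1.78]]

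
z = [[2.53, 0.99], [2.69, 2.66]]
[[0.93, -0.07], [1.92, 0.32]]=z@[[0.14, -0.12], [0.58, 0.24]]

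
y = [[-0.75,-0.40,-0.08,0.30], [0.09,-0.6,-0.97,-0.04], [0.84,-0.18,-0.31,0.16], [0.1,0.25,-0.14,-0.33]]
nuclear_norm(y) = 2.98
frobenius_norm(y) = 1.79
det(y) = 0.03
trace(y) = -1.99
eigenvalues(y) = [(-0.98+0.56j), (-0.98-0.56j), (-0.01+0.16j), (-0.01-0.16j)]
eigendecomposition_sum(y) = [[-0.39+0.24j, (-0.2-0.22j), -0.05-0.31j, (0.13+0.06j)], [0.16+0.58j, (-0.35+0.16j), -0.41-0.06j, (0.12-0.14j)], [0.35+0.17j, -0.06+0.24j, (-0.2+0.18j), -0.02-0.12j], [0.15-0.09j, (0.08+0.09j), (0.02+0.12j), (-0.05-0.02j)]] + [[(-0.39-0.24j), -0.20+0.22j, -0.05+0.31j, 0.13-0.06j], [(0.16-0.58j), -0.35-0.16j, -0.41+0.06j, 0.12+0.14j], [(0.35-0.17j), (-0.06-0.24j), (-0.2-0.18j), -0.02+0.12j], [(0.15+0.09j), (0.08-0.09j), (0.02-0.12j), -0.05+0.02j]] + [[(0.01+0.02j),(-0-0.01j),(0.01+0.02j),0.02+0.01j],[-0.11-0.03j,0.05+0.03j,(-0.08-0.05j),(-0.14+0.01j)],[0.07+0.04j,-0.03-0.03j,(0.04+0.05j),(0.1+0.01j)],[-0.10+0.02j,(0.05+0.01j),-0.09-0.01j,-0.12+0.07j]] + [[0.01-0.02j, -0.00+0.01j, 0.01-0.02j, (0.02-0.01j)], [-0.11+0.03j, 0.05-0.03j, -0.08+0.05j, -0.14-0.01j], [0.07-0.04j, (-0.03+0.03j), 0.04-0.05j, (0.1-0.01j)], [(-0.1-0.02j), (0.05-0.01j), (-0.09+0.01j), -0.12-0.07j]]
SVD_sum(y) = [[-0.09, 0.07, 0.12, -0.00], [0.53, -0.42, -0.76, 0.01], [0.39, -0.31, -0.56, 0.01], [0.03, -0.02, -0.04, 0.00]] + [[-0.7, -0.42, -0.26, 0.17], [-0.40, -0.24, -0.14, 0.09], [0.37, 0.23, 0.14, -0.09], [0.18, 0.11, 0.07, -0.04]] + [[0.04, -0.06, 0.06, 0.12], [-0.05, 0.06, -0.07, -0.13], [0.08, -0.11, 0.12, 0.23], [-0.1, 0.15, -0.15, -0.3]] + [[-0.0, 0.01, -0.01, 0.01], [0.00, -0.01, 0.0, -0.01], [-0.00, 0.01, -0.01, 0.01], [-0.00, 0.02, -0.01, 0.02]]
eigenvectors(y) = [[-0.15-0.50j, -0.15+0.50j, 0.10+0.07j, (0.1-0.07j)], [(-0.69+0j), (-0.69-0j), -0.65+0.00j, (-0.65-0j)], [-0.29+0.34j, -0.29-0.34j, (0.43+0.1j), (0.43-0.1j)], [(0.06+0.2j), (0.06-0.2j), (-0.55+0.25j), (-0.55-0.25j)]]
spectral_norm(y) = 1.27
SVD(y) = [[-0.13, -0.77, -0.29, 0.55], [0.8, -0.44, 0.32, -0.26], [0.59, 0.41, -0.55, 0.43], [0.04, 0.2, 0.72, 0.67]] @ diag([1.2736560757019455, 1.1306594720879461, 0.5366544554816609, 0.04014167929981157]) @ [[0.52, -0.41, -0.75, 0.01], [0.80, 0.48, 0.29, -0.19], [-0.27, 0.38, -0.4, -0.79], [-0.11, 0.67, -0.44, 0.58]]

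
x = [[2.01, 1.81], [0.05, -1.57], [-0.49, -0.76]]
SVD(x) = [[-0.87, -0.43], [0.4, -0.90], [0.29, -0.07]] @ diag([3.0597844659598743, 1.1131123132328773]) @ [[-0.61, -0.79], [-0.79, 0.61]]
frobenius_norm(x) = 3.26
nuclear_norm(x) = 4.17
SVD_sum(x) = [[1.63, 2.10],  [-0.74, -0.96],  [-0.55, -0.71]] + [[0.38, -0.29], [0.79, -0.61], [0.06, -0.05]]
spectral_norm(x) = 3.06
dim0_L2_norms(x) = [2.07, 2.51]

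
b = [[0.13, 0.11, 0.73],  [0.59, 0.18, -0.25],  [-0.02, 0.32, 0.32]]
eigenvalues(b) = [(0.7+0j), (-0.03+0.44j), (-0.03-0.44j)]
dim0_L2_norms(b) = [0.6, 0.38, 0.84]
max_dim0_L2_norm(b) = 0.84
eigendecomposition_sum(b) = [[0.26-0.00j, (0.26+0j), (0.33+0j)], [0.22-0.00j, 0.22+0.00j, 0.28+0.00j], [(0.17-0j), 0.17+0.00j, (0.22+0j)]] + [[(-0.07+0.13j), -0.08-0.09j, 0.20-0.09j],[0.19-0.06j, -0.02+0.15j, (-0.26-0.11j)],[(-0.1-0.06j), (0.07-0.05j), (0.05+0.16j)]] + [[-0.07-0.13j, -0.08+0.09j, (0.2+0.09j)], [(0.19+0.06j), (-0.02-0.15j), -0.26+0.11j], [(-0.1+0.06j), (0.07+0.05j), (0.05-0.16j)]]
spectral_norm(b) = 0.86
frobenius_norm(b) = 1.10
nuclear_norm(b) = 1.75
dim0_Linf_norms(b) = [0.59, 0.32, 0.73]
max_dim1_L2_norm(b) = 0.75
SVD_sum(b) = [[-0.07, 0.15, 0.70], [0.02, -0.05, -0.25], [-0.03, 0.08, 0.37]] + [[0.15, 0.06, 0.00], [0.56, 0.24, 0.0], [0.10, 0.04, 0.0]] + [[0.05, -0.11, 0.03], [0.0, -0.01, 0.0], [-0.08, 0.2, -0.05]]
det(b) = 0.14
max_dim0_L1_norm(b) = 1.3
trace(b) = 0.63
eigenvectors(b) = [[(0.69+0j), (-0.38+0.41j), -0.38-0.41j], [(0.57+0j), (0.72+0j), 0.72-0.00j], [(0.45+0j), -0.27-0.32j, -0.27+0.32j]]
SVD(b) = [[0.84, -0.25, 0.47], [-0.30, -0.95, 0.03], [0.44, -0.17, -0.88]] @ diag([0.8562384358928281, 0.643521119726092, 0.250671716326912]) @ [[-0.09, 0.21, 0.97], [-0.92, -0.39, -0.0], [0.38, -0.9, 0.23]]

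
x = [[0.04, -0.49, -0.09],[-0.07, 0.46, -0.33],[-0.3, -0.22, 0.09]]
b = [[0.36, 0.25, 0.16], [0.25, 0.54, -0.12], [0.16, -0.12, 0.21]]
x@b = [[-0.12, -0.24, 0.05], [0.04, 0.27, -0.14], [-0.15, -0.20, -0.00]]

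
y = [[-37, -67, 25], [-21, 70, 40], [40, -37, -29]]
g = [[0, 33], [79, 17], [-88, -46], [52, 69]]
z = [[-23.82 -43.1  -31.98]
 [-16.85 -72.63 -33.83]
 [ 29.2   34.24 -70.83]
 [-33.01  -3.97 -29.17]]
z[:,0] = [-23.82, -16.85, 29.2, -33.01]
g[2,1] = -46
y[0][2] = 25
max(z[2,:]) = 34.24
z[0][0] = -23.82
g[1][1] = 17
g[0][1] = 33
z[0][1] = -43.1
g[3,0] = 52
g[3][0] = 52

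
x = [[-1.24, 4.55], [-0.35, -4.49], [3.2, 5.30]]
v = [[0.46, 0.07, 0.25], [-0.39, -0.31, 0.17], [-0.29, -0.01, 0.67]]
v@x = [[0.21, 3.1], [1.14, 0.52], [2.51, 2.28]]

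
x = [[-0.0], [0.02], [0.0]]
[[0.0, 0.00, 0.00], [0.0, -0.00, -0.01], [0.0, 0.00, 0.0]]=x@ [[0.13, -0.23, -0.37]]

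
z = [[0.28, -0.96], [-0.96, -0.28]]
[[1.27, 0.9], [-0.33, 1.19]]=z @ [[0.67, -0.89], [-1.13, -1.2]]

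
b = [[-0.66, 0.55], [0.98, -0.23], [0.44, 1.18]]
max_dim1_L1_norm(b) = 1.62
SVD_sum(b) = [[-0.26, 0.70], [0.20, -0.52], [-0.33, 0.89]] + [[-0.4, -0.15], [0.78, 0.29], [0.77, 0.29]]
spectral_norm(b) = 1.33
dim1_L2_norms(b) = [0.86, 1.01, 1.26]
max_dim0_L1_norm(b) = 2.08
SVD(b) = [[-0.56,0.34],  [0.42,-0.67],  [-0.71,-0.66]] @ diag([1.331839831149689, 1.2504409878771439]) @ [[0.35,-0.94], [-0.94,-0.35]]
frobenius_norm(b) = 1.83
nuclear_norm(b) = 2.58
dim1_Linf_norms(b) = [0.66, 0.98, 1.18]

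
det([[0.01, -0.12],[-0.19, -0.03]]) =-0.023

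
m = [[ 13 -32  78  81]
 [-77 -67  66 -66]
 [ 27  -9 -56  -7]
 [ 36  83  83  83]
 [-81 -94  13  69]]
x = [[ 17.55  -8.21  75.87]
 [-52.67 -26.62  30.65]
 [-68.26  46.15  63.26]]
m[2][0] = 27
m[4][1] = -94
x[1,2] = 30.65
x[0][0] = 17.55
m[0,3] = 81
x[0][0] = 17.55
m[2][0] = 27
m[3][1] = 83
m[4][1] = -94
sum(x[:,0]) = -103.38000000000001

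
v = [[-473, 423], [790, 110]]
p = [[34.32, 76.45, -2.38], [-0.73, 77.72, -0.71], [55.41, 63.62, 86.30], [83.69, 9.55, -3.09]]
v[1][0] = 790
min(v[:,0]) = -473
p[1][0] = -0.73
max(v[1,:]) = 790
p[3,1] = 9.55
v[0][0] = -473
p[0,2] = -2.38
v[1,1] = 110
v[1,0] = 790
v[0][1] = 423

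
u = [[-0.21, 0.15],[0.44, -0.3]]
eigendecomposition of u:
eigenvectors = [[0.57, -0.44], [0.82, 0.9]]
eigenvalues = [0.01, -0.52]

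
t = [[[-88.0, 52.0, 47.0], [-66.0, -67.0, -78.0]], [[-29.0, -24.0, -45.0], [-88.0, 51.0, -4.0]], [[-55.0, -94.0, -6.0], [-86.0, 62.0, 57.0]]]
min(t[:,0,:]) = -94.0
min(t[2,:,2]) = -6.0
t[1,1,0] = -88.0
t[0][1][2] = -78.0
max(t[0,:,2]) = 47.0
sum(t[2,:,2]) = 51.0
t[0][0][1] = 52.0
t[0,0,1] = 52.0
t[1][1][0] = -88.0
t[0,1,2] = -78.0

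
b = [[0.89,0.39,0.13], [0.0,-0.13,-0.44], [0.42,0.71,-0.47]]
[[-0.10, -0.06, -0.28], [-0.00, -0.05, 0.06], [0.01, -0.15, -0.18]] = b @ [[-0.14, -0.05, -0.23], [0.08, -0.09, -0.17], [-0.02, 0.14, -0.08]]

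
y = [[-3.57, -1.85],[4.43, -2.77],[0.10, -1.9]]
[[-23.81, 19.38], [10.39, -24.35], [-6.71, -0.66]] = y @ [[4.71, -5.46],[3.78, 0.06]]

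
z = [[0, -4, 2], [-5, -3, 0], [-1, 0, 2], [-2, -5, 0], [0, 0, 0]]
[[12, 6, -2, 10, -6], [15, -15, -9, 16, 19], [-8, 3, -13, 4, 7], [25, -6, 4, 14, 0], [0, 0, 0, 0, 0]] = z@[[0, 3, 3, -2, -5], [-5, 0, -2, -2, 2], [-4, 3, -5, 1, 1]]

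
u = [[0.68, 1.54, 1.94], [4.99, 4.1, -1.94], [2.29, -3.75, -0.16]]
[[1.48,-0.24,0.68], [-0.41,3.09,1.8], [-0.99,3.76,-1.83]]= u @ [[-0.03, 0.93, -0.03],  [0.22, -0.43, 0.47],  [0.6, -0.11, -0.01]]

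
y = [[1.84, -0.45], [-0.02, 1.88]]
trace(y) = 3.72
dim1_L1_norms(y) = [2.29, 1.9]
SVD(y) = [[-0.72,0.7], [0.70,0.72]] @ diag([2.1082343712223355, 1.6365353146195052]) @ [[-0.63, 0.77], [0.77, 0.63]]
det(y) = 3.45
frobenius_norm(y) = 2.67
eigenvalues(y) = [1.76, 1.96]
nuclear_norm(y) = 3.74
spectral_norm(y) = 2.11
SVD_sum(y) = [[0.96, -1.17], [-0.93, 1.14]] + [[0.88, 0.72], [0.91, 0.74]]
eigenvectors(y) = [[-0.99, 0.97], [-0.17, -0.25]]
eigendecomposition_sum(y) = [[1.06, 4.09], [0.18, 0.70]] + [[0.78,  -4.54], [-0.2,  1.18]]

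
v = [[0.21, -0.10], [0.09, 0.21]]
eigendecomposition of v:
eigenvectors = [[0.73+0.00j, (0.73-0j)],[0.00-0.69j, 0.00+0.69j]]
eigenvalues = [(0.21+0.09j), (0.21-0.09j)]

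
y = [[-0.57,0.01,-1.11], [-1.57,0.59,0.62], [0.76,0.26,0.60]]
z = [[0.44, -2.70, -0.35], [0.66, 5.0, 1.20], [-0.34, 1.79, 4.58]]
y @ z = [[0.13,  -0.40,  -4.87],[-0.51,  8.3,  4.1],[0.30,  0.32,  2.79]]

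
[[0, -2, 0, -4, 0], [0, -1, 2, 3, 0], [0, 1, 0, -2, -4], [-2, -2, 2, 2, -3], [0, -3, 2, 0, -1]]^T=[[0, 0, 0, -2, 0], [-2, -1, 1, -2, -3], [0, 2, 0, 2, 2], [-4, 3, -2, 2, 0], [0, 0, -4, -3, -1]]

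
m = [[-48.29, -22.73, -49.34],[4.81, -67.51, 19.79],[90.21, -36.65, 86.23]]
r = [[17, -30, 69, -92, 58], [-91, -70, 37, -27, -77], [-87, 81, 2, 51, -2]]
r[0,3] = -92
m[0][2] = -49.34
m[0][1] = -22.73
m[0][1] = -22.73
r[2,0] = -87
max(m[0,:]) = -22.73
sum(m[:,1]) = -126.89000000000001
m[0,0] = -48.29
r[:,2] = [69, 37, 2]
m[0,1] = -22.73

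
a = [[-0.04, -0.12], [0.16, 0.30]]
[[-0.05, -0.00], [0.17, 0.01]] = a@[[0.93, 0.07], [0.07, 0.01]]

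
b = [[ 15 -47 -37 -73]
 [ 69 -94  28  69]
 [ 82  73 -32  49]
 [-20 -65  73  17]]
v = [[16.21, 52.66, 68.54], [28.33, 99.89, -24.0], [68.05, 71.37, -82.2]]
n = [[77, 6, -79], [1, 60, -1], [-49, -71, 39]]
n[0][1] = 6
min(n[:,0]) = -49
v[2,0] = 68.05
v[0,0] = 16.21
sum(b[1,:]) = 72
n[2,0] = -49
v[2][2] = -82.2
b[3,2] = 73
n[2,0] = -49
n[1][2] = -1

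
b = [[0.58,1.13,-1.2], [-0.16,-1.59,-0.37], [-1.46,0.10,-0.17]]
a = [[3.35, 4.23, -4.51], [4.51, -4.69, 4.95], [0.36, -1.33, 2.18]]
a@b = [[7.85, -3.39, -4.82],[-3.86, 13.05, -4.52],[-2.76, 2.74, -0.31]]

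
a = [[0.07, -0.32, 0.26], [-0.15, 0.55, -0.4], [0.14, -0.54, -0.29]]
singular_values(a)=[0.89, 0.51, 0.01]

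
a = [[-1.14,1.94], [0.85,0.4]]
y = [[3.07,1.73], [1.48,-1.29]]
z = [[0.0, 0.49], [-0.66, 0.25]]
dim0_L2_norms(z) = [0.66, 0.55]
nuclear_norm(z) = 1.18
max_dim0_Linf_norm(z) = 0.66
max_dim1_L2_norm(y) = 3.52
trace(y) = 1.78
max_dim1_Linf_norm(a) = 1.94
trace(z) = 0.25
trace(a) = -0.74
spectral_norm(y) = 3.61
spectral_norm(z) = 0.74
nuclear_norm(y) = 5.41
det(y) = -6.52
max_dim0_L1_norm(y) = 4.55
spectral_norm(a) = 2.25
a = y @ z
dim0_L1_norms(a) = [1.99, 2.34]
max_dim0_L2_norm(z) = 0.66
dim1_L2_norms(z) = [0.49, 0.71]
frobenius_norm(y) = 4.03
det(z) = 0.32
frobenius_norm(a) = 2.44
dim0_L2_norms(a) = [1.42, 1.98]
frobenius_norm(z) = 0.86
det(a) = -2.10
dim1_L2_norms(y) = [3.52, 1.96]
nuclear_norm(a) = 3.19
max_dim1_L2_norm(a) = 2.25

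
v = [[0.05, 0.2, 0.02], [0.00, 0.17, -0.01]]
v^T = [[0.05,0.00], [0.20,0.17], [0.02,-0.01]]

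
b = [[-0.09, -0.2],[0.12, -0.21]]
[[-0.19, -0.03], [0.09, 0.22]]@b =[[0.01, 0.04], [0.02, -0.06]]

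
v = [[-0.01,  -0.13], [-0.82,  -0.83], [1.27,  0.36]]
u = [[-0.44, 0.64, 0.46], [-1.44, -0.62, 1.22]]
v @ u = [[0.19, 0.07, -0.16], [1.56, -0.01, -1.39], [-1.08, 0.59, 1.02]]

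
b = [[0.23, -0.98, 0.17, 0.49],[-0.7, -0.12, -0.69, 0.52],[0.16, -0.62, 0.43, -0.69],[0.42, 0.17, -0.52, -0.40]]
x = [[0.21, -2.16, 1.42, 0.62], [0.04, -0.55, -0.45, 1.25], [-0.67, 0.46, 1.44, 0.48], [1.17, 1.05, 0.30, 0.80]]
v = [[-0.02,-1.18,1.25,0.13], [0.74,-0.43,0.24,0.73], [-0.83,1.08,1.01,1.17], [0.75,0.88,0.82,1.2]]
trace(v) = 1.76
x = v + b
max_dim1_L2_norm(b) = 1.13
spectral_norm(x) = 2.80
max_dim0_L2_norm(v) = 1.88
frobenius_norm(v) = 3.46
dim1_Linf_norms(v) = [1.25, 0.74, 1.17, 1.2]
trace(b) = 0.14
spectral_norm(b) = 1.39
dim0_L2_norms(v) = [1.34, 1.88, 1.82, 1.83]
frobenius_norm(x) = 3.92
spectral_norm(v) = 2.57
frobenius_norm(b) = 2.06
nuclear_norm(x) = 7.42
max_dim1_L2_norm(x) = 2.67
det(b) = 0.67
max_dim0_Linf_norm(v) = 1.25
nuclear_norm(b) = 3.88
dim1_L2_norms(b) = [1.13, 1.12, 1.03, 0.8]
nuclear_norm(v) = 6.16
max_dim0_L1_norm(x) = 4.22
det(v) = -2.52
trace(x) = 1.90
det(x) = -9.30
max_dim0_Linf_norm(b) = 0.98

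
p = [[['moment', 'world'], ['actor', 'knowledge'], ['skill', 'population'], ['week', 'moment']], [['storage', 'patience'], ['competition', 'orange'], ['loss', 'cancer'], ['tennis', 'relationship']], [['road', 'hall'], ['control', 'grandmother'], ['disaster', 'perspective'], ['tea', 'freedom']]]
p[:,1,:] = [['actor', 'knowledge'], ['competition', 'orange'], ['control', 'grandmother']]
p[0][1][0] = 'actor'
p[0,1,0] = 'actor'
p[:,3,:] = [['week', 'moment'], ['tennis', 'relationship'], ['tea', 'freedom']]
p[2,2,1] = 'perspective'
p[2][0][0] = 'road'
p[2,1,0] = 'control'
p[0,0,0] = 'moment'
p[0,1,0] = 'actor'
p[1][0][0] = 'storage'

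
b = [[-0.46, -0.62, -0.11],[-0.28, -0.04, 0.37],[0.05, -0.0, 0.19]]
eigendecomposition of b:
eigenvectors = [[(0.91+0j), (0.65-0.07j), 0.65+0.07j], [0.40+0.00j, (-0.71+0j), -0.71-0.00j], [-0.05+0.00j, (0.01-0.27j), (0.01+0.27j)]]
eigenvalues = [(-0.73+0j), (0.21+0.12j), (0.21-0.12j)]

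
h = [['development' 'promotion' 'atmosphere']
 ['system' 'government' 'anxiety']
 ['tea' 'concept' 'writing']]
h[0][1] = 'promotion'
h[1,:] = ['system', 'government', 'anxiety']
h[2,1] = 'concept'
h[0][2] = 'atmosphere'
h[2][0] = 'tea'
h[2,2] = 'writing'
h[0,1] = 'promotion'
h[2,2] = 'writing'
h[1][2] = 'anxiety'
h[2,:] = ['tea', 'concept', 'writing']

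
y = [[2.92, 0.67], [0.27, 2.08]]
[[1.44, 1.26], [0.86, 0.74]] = y @ [[0.41, 0.36], [0.36, 0.31]]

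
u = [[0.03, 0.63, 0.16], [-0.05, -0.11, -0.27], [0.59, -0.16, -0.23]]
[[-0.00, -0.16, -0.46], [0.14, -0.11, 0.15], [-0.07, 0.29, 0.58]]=u @ [[-0.29, 0.55, 0.64], [0.15, -0.4, -0.65], [-0.54, 0.45, -0.41]]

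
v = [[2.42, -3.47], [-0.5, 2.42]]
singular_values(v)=[4.82, 0.85]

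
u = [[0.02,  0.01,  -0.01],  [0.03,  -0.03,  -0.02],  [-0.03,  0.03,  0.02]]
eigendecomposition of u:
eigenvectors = [[-0.72, -0.31, 0.48], [-0.49, 0.67, -0.1], [0.49, -0.67, 0.87]]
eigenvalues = [0.03, -0.02, -0.0]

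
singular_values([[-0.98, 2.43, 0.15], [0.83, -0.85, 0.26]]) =[2.85, 0.51]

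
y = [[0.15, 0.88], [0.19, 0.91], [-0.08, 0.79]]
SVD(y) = [[-0.59, 0.27], [-0.62, 0.45], [-0.52, -0.85]] @ diag([1.50109828565568, 0.19571391570754337]) @ [[-0.11, -0.99], [0.99, -0.11]]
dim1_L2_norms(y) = [0.89, 0.93, 0.79]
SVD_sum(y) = [[0.1, 0.89], [0.10, 0.92], [0.09, 0.77]] + [[0.05, -0.01], [0.09, -0.01], [-0.17, 0.02]]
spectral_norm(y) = 1.50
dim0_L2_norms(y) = [0.25, 1.49]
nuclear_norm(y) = 1.70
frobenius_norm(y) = 1.51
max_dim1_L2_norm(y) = 0.93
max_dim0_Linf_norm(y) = 0.91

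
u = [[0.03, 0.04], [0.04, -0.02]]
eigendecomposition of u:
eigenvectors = [[0.87, -0.48],  [0.48, 0.87]]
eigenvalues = [0.05, -0.04]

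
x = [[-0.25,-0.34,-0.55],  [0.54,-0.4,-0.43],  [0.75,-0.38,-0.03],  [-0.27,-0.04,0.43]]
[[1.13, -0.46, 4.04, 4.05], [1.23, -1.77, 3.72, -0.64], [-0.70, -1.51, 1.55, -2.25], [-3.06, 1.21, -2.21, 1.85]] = x @[[1.38, -1.89, 0.16, -6.39], [5.02, 0.11, -3.34, -6.67], [-5.79, 1.63, -5.35, -0.33]]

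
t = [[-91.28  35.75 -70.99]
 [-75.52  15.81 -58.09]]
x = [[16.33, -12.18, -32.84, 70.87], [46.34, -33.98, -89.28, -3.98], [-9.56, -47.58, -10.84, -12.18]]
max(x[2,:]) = -9.56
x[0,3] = 70.87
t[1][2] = -58.09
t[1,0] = -75.52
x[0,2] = -32.84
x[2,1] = -47.58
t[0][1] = 35.75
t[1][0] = -75.52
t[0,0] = -91.28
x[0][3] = 70.87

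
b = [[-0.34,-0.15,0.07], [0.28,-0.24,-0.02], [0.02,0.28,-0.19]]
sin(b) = [[-0.34, -0.14, 0.07], [0.27, -0.24, -0.02], [0.03, 0.28, -0.19]]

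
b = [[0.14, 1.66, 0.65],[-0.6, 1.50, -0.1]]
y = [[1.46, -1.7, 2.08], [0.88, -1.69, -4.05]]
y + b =[[1.60,-0.04,2.73],[0.28,-0.19,-4.15]]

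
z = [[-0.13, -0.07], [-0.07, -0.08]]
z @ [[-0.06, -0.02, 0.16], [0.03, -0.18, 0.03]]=[[0.01, 0.02, -0.02],[0.00, 0.02, -0.01]]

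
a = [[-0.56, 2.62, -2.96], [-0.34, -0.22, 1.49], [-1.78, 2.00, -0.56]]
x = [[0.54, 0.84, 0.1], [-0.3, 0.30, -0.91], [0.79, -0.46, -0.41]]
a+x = [[-0.02,3.46,-2.86], [-0.64,0.08,0.58], [-0.99,1.54,-0.97]]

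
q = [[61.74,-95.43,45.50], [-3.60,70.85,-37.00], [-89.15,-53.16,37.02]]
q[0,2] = 45.5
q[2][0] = -89.15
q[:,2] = [45.5, -37.0, 37.02]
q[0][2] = 45.5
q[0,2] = 45.5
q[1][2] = -37.0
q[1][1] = 70.85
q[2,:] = [-89.15, -53.16, 37.02]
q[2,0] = -89.15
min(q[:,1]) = -95.43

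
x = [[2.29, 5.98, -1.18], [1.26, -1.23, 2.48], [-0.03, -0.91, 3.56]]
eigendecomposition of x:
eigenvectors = [[(0.77+0j), (-0.91+0j), -0.91-0.00j],  [(-0.63+0j), -0.14-0.14j, (-0.14+0.14j)],  [(-0.09+0j), 0.22-0.31j, 0.22+0.31j]]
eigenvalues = [(-2.42+0j), (3.52+0.55j), (3.52-0.55j)]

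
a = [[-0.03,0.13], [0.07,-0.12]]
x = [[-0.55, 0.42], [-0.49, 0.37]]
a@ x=[[-0.05, 0.04],[0.02, -0.01]]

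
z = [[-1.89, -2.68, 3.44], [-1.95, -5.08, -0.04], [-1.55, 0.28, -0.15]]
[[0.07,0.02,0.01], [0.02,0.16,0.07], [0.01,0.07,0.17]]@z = [[-0.19, -0.29, 0.24], [-0.46, -0.85, 0.05], [-0.42, -0.33, 0.01]]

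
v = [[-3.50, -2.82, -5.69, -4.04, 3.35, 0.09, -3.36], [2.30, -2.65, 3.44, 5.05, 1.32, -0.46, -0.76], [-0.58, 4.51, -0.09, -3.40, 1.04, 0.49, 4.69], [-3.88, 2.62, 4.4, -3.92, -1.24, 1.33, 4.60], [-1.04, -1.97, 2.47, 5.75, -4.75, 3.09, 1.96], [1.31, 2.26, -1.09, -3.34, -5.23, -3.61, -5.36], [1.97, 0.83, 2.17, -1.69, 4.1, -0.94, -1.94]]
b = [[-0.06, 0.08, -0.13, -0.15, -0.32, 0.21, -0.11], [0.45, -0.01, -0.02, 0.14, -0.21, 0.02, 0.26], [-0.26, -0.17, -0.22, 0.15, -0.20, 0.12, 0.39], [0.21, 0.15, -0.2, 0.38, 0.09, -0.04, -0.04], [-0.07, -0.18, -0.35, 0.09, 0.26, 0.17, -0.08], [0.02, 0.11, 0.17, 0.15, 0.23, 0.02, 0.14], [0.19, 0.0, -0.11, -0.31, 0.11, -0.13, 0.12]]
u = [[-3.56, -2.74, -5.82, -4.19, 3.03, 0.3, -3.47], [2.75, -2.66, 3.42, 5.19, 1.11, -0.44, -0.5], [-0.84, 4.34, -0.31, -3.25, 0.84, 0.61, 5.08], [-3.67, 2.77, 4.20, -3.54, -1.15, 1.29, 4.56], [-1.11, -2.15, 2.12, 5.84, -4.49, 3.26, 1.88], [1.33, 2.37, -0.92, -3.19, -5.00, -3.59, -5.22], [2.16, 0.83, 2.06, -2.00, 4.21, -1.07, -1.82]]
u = b + v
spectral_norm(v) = 13.22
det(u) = 575.94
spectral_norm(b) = 0.67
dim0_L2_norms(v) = [6.29, 7.2, 8.69, 10.76, 9.07, 5.07, 9.56]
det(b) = 0.00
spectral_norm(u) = 13.28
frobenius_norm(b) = 1.33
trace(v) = -20.46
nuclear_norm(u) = 47.46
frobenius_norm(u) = 21.87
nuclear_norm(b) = 3.26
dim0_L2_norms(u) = [6.49, 7.21, 8.54, 10.76, 8.68, 5.19, 9.64]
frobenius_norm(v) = 21.96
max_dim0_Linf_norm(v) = 5.75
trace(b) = 0.49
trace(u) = -19.97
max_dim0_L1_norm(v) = 27.19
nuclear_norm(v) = 48.03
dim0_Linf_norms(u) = [3.67, 4.34, 5.82, 5.84, 5.0, 3.59, 5.22]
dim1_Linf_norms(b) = [0.32, 0.45, 0.39, 0.38, 0.35, 0.23, 0.31]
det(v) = 14029.81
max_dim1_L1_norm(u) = 23.11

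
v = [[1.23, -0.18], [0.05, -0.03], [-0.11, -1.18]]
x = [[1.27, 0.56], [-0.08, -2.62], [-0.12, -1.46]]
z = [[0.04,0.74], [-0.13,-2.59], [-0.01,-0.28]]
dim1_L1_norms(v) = [1.41, 0.08, 1.29]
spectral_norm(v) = 1.26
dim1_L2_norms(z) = [0.74, 2.59, 0.28]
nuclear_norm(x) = 4.29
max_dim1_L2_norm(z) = 2.59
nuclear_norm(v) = 2.43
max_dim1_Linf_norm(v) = 1.23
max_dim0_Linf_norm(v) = 1.23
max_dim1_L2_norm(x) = 2.62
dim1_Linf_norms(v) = [1.23, 0.05, 1.18]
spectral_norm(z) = 2.71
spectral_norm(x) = 3.08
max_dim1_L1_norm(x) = 2.7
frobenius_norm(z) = 2.71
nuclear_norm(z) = 2.72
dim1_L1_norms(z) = [0.78, 2.72, 0.29]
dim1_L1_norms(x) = [1.83, 2.7, 1.58]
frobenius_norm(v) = 1.72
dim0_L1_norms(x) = [1.47, 4.64]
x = z + v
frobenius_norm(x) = 3.31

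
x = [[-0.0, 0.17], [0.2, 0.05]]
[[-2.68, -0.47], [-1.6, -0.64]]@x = [[-0.09, -0.48], [-0.13, -0.30]]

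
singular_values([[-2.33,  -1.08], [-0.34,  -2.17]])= [2.99, 1.57]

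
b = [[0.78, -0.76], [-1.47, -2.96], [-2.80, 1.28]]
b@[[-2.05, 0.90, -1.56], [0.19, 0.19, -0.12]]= [[-1.74, 0.56, -1.13], [2.45, -1.89, 2.65], [5.98, -2.28, 4.21]]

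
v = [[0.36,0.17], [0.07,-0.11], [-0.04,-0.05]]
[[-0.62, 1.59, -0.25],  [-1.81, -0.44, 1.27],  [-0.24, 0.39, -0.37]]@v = [[-0.1, -0.27], [-0.73, -0.32], [-0.04, -0.07]]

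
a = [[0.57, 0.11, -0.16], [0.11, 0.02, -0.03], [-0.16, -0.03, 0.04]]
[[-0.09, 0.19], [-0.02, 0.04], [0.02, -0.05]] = a@[[0.02,  0.39], [0.09,  -0.20], [0.68,  0.07]]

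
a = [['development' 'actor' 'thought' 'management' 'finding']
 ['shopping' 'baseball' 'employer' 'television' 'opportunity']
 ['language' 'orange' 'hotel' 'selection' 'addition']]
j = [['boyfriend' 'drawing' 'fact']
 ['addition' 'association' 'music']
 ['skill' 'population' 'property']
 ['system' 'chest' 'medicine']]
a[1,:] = ['shopping', 'baseball', 'employer', 'television', 'opportunity']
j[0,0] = 'boyfriend'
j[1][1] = 'association'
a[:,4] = ['finding', 'opportunity', 'addition']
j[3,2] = 'medicine'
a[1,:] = ['shopping', 'baseball', 'employer', 'television', 'opportunity']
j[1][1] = 'association'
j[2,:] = ['skill', 'population', 'property']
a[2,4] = 'addition'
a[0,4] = 'finding'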